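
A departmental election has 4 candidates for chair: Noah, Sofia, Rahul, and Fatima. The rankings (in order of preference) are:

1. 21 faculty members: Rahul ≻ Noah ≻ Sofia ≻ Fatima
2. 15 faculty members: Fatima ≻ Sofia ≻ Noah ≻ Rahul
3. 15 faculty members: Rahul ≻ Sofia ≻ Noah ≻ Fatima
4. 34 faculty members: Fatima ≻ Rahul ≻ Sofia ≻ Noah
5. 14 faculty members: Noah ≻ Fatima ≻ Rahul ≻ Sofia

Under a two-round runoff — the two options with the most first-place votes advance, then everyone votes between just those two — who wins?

Fatima

Round 1 first-place votes: Noah 14, Sofia 0, Rahul 36, Fatima 49.
Fatima and Rahul advance.
Runoff: Fatima is preferred to Rahul by 63 voters; Rahul by 36.
Fatima wins the runoff.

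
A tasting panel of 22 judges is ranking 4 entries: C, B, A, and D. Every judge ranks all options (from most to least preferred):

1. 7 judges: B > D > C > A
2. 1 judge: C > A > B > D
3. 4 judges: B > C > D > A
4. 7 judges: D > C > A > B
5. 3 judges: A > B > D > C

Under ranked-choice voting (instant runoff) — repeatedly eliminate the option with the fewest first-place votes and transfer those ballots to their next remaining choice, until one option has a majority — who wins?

B

Round 1: C 1, B 11, A 3, D 7. Eliminate C.
Round 2: B 11, A 4, D 7. Eliminate A.
Round 3: B 15, D 7. B has a majority.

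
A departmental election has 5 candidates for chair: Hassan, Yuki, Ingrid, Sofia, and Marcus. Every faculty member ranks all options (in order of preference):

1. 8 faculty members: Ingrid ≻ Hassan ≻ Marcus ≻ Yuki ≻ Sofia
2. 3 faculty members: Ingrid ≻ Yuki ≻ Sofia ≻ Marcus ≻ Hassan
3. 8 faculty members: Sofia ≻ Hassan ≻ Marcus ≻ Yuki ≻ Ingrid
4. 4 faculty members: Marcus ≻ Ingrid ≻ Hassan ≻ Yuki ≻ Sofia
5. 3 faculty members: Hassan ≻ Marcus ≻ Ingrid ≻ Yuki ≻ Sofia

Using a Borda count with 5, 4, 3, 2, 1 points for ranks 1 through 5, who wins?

Hassan

Hassan: 8·4 + 3·1 + 8·4 + 4·3 + 3·5 = 94
Yuki: 8·2 + 3·4 + 8·2 + 4·2 + 3·2 = 58
Ingrid: 8·5 + 3·5 + 8·1 + 4·4 + 3·3 = 88
Sofia: 8·1 + 3·3 + 8·5 + 4·1 + 3·1 = 64
Marcus: 8·3 + 3·2 + 8·3 + 4·5 + 3·4 = 86
Hassan has the highest Borda score (94).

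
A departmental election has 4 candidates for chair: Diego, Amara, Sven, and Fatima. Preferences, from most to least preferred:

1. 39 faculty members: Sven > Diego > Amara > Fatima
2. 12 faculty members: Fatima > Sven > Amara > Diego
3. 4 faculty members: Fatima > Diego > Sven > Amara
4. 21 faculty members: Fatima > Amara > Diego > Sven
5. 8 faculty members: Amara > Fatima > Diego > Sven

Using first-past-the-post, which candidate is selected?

First-place votes: Diego 0, Amara 8, Sven 39, Fatima 37.
Sven has the most first-place votes.

Sven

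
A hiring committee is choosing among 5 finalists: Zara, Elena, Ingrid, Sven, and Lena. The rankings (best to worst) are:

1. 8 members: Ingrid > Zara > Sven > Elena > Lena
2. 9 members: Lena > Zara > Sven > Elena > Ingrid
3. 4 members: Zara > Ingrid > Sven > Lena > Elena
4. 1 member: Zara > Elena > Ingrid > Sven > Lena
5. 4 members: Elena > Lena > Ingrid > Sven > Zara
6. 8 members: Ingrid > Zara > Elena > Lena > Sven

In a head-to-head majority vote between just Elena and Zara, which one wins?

Voters preferring Elena to Zara: 4; preferring Zara to Elena: 30.
Zara wins the head-to-head.

Zara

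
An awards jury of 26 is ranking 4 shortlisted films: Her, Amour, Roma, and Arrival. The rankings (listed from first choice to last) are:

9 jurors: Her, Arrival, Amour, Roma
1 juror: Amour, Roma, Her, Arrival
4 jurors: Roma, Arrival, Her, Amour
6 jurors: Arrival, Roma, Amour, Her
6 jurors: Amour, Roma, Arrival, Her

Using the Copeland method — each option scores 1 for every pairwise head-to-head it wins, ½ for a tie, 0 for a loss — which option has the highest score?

Arrival

Her: ties Amour; loses to Roma and Arrival → score 0.5.
Amour: beats Roma; ties Her; loses to Arrival → score 1.5.
Roma: beats Her; loses to Amour and Arrival → score 1.
Arrival: beats Her, Amour, and Roma → score 3.
Arrival has the best pairwise record.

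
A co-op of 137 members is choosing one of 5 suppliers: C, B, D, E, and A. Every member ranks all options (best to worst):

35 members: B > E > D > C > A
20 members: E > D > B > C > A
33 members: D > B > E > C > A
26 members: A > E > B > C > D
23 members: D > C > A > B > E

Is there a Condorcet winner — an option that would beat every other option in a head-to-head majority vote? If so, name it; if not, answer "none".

none

Checking pairwise contests:
B beats C 114–23.
D beats B 76–61.
E beats D 81–56.
B beats E 91–46.
C beats A 111–26.
Every option loses at least one head-to-head, so there is no Condorcet winner.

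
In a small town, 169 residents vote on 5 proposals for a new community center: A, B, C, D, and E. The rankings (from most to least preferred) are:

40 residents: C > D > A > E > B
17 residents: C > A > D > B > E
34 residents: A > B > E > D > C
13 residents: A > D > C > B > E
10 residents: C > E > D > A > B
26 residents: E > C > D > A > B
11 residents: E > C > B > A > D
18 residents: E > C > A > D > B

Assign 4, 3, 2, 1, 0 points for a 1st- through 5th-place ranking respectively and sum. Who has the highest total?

C

A: 40·2 + 17·3 + 34·4 + 13·4 + 10·1 + 26·1 + 11·1 + 18·2 = 402
B: 40·0 + 17·1 + 34·3 + 13·1 + 10·0 + 26·0 + 11·2 + 18·0 = 154
C: 40·4 + 17·4 + 34·0 + 13·2 + 10·4 + 26·3 + 11·3 + 18·3 = 459
D: 40·3 + 17·2 + 34·1 + 13·3 + 10·2 + 26·2 + 11·0 + 18·1 = 317
E: 40·1 + 17·0 + 34·2 + 13·0 + 10·3 + 26·4 + 11·4 + 18·4 = 358
C has the highest Borda score (459).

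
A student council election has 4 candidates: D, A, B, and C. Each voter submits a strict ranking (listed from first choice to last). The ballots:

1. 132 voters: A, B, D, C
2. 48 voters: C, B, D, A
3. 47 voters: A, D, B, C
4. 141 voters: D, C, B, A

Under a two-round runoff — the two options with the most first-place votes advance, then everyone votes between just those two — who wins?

D

Round 1 first-place votes: D 141, A 179, B 0, C 48.
A and D advance.
Runoff: A is preferred to D by 179 voters; D by 189.
D wins the runoff.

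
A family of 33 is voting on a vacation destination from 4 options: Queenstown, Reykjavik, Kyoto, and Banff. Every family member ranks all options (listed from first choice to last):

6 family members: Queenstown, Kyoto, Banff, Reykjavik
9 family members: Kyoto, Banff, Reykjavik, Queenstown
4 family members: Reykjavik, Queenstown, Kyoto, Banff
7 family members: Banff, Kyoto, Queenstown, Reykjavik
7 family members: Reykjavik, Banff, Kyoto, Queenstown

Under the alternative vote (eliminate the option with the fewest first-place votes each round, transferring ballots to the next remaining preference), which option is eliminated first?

Round 1: Queenstown 6, Reykjavik 11, Kyoto 9, Banff 7. Eliminate Queenstown.

Queenstown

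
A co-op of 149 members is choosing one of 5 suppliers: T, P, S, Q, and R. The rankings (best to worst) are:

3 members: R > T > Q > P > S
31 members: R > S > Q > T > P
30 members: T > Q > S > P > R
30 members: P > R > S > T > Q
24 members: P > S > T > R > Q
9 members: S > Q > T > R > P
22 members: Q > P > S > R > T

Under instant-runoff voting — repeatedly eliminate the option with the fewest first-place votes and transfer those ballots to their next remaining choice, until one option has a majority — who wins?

Q

Round 1: T 30, P 54, S 9, Q 22, R 34. Eliminate S.
Round 2: T 30, P 54, Q 31, R 34. Eliminate T.
Round 3: P 54, Q 61, R 34. Eliminate R.
Round 4: P 54, Q 95. Q has a majority.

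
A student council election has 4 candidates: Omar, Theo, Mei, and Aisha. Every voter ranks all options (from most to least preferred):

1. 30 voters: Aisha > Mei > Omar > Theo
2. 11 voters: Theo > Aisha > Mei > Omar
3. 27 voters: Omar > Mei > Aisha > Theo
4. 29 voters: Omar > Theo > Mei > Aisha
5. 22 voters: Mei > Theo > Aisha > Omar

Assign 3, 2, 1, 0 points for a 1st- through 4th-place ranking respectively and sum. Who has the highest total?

Omar: 30·1 + 11·0 + 27·3 + 29·3 + 22·0 = 198
Theo: 30·0 + 11·3 + 27·0 + 29·2 + 22·2 = 135
Mei: 30·2 + 11·1 + 27·2 + 29·1 + 22·3 = 220
Aisha: 30·3 + 11·2 + 27·1 + 29·0 + 22·1 = 161
Mei has the highest Borda score (220).

Mei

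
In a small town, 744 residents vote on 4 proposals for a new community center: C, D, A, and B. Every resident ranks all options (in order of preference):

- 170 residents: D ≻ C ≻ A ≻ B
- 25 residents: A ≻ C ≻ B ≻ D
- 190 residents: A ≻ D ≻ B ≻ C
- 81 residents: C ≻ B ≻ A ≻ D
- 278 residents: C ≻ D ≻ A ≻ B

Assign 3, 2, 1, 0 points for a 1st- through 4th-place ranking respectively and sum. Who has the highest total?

C

C: 170·2 + 25·2 + 190·0 + 81·3 + 278·3 = 1467
D: 170·3 + 25·0 + 190·2 + 81·0 + 278·2 = 1446
A: 170·1 + 25·3 + 190·3 + 81·1 + 278·1 = 1174
B: 170·0 + 25·1 + 190·1 + 81·2 + 278·0 = 377
C has the highest Borda score (1467).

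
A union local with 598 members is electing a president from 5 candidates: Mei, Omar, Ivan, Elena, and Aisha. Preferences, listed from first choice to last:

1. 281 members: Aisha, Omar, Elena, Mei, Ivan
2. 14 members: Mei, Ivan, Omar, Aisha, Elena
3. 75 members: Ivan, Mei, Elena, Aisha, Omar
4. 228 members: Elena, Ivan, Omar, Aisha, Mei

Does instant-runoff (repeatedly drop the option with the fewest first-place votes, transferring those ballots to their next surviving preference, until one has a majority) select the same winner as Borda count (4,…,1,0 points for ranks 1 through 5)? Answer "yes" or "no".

Instant-runoff — R1 Mei 14, Omar 0, Ivan 75, Elena 228, Aisha 281 (Omar out); R2 Mei 14, Ivan 75, Elena 228, Aisha 281 (Mei out); R3 Ivan 89, Elena 228, Aisha 281 (Ivan out); R4 Elena 303, Aisha 295 (Elena winner). Winner: Elena.
Borda — scores: Mei 562, Omar 1327, Ivan 1026, Elena 1624, Aisha 1441. Winner: Elena.
The two methods agree.

yes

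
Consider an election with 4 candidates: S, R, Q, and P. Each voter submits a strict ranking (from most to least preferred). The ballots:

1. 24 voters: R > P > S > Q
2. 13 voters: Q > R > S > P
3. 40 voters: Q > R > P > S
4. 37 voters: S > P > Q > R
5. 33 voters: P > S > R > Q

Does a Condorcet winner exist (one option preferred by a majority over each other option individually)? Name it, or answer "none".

Checking pairwise contests:
R beats S 77–70.
Q beats R 90–57.
S beats Q 94–53.
R beats P 77–70.
Every option loses at least one head-to-head, so there is no Condorcet winner.

none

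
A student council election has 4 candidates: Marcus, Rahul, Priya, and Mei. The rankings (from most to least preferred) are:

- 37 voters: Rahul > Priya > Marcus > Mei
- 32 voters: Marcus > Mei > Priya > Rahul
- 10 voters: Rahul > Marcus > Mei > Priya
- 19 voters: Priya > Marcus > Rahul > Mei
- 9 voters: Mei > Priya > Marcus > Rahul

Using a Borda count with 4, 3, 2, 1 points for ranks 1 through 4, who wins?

Marcus: 37·2 + 32·4 + 10·3 + 19·3 + 9·2 = 307
Rahul: 37·4 + 32·1 + 10·4 + 19·2 + 9·1 = 267
Priya: 37·3 + 32·2 + 10·1 + 19·4 + 9·3 = 288
Mei: 37·1 + 32·3 + 10·2 + 19·1 + 9·4 = 208
Marcus has the highest Borda score (307).

Marcus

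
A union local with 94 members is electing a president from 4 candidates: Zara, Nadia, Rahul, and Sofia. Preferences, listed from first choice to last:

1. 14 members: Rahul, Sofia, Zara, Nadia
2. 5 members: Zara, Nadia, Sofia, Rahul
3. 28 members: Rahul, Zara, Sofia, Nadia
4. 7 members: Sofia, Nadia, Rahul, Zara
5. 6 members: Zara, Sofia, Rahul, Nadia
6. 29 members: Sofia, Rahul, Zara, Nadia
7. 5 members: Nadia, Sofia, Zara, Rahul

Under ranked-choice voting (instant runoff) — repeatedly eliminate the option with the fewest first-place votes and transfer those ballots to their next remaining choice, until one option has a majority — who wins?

Sofia

Round 1: Zara 11, Nadia 5, Rahul 42, Sofia 36. Eliminate Nadia.
Round 2: Zara 11, Rahul 42, Sofia 41. Eliminate Zara.
Round 3: Rahul 42, Sofia 52. Sofia has a majority.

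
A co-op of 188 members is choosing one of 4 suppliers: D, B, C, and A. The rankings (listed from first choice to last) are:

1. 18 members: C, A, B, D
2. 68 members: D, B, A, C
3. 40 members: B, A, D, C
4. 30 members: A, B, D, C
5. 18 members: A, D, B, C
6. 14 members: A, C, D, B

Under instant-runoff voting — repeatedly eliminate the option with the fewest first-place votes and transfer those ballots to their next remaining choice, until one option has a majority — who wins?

Round 1: D 68, B 40, C 18, A 62. Eliminate C.
Round 2: D 68, B 40, A 80. Eliminate B.
Round 3: D 68, A 120. A has a majority.

A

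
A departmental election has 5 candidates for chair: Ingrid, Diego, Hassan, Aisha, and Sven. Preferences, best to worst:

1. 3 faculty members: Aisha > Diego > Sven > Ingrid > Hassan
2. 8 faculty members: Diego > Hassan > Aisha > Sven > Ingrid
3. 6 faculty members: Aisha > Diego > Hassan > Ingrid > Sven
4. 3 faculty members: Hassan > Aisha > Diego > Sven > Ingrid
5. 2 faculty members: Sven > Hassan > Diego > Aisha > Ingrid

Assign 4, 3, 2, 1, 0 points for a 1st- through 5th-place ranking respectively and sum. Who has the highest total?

Ingrid: 3·1 + 8·0 + 6·1 + 3·0 + 2·0 = 9
Diego: 3·3 + 8·4 + 6·3 + 3·2 + 2·2 = 69
Hassan: 3·0 + 8·3 + 6·2 + 3·4 + 2·3 = 54
Aisha: 3·4 + 8·2 + 6·4 + 3·3 + 2·1 = 63
Sven: 3·2 + 8·1 + 6·0 + 3·1 + 2·4 = 25
Diego has the highest Borda score (69).

Diego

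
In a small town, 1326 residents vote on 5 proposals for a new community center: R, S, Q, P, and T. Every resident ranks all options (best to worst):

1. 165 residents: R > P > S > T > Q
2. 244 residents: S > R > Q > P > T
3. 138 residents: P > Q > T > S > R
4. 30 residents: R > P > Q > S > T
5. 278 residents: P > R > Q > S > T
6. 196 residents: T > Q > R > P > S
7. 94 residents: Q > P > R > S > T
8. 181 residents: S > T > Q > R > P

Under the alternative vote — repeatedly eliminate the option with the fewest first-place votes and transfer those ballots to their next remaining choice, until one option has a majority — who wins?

P

Round 1: R 195, S 425, Q 94, P 416, T 196. Eliminate Q.
Round 2: R 195, S 425, P 510, T 196. Eliminate R.
Round 3: S 425, P 705, T 196. P has a majority.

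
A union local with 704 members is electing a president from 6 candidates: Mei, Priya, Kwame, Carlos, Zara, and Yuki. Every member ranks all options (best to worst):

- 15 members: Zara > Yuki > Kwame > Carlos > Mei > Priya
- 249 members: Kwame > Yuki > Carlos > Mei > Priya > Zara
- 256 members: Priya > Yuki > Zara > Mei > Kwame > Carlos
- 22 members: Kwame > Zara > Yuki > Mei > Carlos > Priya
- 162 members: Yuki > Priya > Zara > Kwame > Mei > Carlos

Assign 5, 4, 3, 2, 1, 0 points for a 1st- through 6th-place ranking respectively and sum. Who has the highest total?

Mei: 15·1 + 249·2 + 256·2 + 22·2 + 162·1 = 1231
Priya: 15·0 + 249·1 + 256·5 + 22·0 + 162·4 = 2177
Kwame: 15·3 + 249·5 + 256·1 + 22·5 + 162·2 = 1980
Carlos: 15·2 + 249·3 + 256·0 + 22·1 + 162·0 = 799
Zara: 15·5 + 249·0 + 256·3 + 22·4 + 162·3 = 1417
Yuki: 15·4 + 249·4 + 256·4 + 22·3 + 162·5 = 2956
Yuki has the highest Borda score (2956).

Yuki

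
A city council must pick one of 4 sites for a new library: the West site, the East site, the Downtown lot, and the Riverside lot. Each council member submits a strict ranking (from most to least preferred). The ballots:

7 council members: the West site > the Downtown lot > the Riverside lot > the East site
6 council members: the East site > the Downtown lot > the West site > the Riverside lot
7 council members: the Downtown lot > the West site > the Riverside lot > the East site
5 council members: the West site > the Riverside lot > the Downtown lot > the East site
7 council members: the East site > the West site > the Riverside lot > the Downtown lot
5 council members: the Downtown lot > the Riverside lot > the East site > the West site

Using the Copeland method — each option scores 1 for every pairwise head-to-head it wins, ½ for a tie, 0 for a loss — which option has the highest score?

the West site: beats the East site, the Downtown lot, and the Riverside lot → score 3.
the East site: loses to the West site, the Downtown lot, and the Riverside lot → score 0.
the Downtown lot: beats the East site and the Riverside lot; loses to the West site → score 2.
the Riverside lot: beats the East site; loses to the West site and the Downtown lot → score 1.
the West site has the best pairwise record.

the West site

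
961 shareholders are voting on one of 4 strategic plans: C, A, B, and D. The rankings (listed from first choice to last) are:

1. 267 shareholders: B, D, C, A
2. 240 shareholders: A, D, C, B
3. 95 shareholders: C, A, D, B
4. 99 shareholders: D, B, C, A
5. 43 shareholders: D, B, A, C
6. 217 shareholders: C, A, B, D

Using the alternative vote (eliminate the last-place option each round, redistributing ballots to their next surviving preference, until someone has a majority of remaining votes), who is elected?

C

Round 1: C 312, A 240, B 267, D 142. Eliminate D.
Round 2: C 312, A 240, B 409. Eliminate A.
Round 3: C 552, B 409. C has a majority.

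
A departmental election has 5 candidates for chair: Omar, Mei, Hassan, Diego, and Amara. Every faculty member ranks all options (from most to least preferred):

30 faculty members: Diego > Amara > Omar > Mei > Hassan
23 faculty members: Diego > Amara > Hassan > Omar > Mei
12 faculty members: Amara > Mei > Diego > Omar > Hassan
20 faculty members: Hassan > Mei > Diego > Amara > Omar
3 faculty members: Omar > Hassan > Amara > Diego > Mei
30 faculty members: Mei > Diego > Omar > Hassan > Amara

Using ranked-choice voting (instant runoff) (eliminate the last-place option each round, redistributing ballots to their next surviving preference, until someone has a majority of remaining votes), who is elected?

Mei

Round 1: Omar 3, Mei 30, Hassan 20, Diego 53, Amara 12. Eliminate Omar.
Round 2: Mei 30, Hassan 23, Diego 53, Amara 12. Eliminate Amara.
Round 3: Mei 42, Hassan 23, Diego 53. Eliminate Hassan.
Round 4: Mei 62, Diego 56. Mei has a majority.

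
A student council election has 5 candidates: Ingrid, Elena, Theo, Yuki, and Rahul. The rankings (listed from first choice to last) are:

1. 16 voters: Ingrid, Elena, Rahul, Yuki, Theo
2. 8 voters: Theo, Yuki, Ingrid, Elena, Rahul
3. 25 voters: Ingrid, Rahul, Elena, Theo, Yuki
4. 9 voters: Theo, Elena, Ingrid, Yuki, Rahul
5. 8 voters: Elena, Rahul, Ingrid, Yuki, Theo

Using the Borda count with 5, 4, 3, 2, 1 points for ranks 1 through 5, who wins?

Ingrid

Ingrid: 16·5 + 8·3 + 25·5 + 9·3 + 8·3 = 280
Elena: 16·4 + 8·2 + 25·3 + 9·4 + 8·5 = 231
Theo: 16·1 + 8·5 + 25·2 + 9·5 + 8·1 = 159
Yuki: 16·2 + 8·4 + 25·1 + 9·2 + 8·2 = 123
Rahul: 16·3 + 8·1 + 25·4 + 9·1 + 8·4 = 197
Ingrid has the highest Borda score (280).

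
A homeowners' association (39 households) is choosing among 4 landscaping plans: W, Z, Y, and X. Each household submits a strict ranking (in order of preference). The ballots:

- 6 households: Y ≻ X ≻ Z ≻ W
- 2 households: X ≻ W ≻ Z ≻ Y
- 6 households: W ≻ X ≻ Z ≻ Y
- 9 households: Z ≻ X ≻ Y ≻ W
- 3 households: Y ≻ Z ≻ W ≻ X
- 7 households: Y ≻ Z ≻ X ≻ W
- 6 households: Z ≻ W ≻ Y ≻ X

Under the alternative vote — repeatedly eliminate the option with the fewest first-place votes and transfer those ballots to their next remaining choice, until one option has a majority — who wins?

Round 1: W 6, Z 15, Y 16, X 2. Eliminate X.
Round 2: W 8, Z 15, Y 16. Eliminate W.
Round 3: Z 23, Y 16. Z has a majority.

Z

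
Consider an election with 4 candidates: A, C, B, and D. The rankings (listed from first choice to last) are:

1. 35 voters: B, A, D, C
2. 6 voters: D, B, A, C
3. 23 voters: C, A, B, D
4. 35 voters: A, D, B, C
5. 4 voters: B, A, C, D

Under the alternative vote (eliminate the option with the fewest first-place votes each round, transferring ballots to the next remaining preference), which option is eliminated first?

Round 1: A 35, C 23, B 39, D 6. Eliminate D.

D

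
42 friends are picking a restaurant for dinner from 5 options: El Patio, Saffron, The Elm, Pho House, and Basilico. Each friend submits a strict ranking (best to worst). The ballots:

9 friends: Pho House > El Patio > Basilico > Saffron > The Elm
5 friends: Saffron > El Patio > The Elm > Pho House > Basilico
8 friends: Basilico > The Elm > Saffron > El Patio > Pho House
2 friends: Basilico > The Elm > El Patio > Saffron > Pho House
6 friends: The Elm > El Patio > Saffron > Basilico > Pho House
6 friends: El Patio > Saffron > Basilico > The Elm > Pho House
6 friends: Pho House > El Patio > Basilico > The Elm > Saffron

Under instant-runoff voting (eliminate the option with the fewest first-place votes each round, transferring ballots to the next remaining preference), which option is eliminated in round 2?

The Elm

Round 1: El Patio 6, Saffron 5, The Elm 6, Pho House 15, Basilico 10. Eliminate Saffron.
Round 2: El Patio 11, The Elm 6, Pho House 15, Basilico 10. Eliminate The Elm.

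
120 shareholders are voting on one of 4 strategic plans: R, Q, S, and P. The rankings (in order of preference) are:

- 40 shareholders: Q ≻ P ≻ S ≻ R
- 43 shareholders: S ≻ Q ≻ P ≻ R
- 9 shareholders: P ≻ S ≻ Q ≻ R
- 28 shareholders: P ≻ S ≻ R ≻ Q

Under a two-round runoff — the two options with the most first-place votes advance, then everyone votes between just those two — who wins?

S

Round 1 first-place votes: R 0, Q 40, S 43, P 37.
S and Q advance.
Runoff: S is preferred to Q by 80 voters; Q by 40.
S wins the runoff.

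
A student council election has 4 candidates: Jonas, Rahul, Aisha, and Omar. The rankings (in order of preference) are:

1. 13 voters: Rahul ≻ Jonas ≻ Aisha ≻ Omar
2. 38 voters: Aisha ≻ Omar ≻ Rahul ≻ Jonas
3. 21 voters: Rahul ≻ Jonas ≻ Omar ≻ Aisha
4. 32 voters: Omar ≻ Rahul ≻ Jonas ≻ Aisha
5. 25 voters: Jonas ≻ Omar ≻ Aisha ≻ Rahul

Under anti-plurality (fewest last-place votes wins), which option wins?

Last-place votes: Jonas 38, Rahul 25, Aisha 53, Omar 13.
Omar is ranked last by the fewest voters, so Omar wins.

Omar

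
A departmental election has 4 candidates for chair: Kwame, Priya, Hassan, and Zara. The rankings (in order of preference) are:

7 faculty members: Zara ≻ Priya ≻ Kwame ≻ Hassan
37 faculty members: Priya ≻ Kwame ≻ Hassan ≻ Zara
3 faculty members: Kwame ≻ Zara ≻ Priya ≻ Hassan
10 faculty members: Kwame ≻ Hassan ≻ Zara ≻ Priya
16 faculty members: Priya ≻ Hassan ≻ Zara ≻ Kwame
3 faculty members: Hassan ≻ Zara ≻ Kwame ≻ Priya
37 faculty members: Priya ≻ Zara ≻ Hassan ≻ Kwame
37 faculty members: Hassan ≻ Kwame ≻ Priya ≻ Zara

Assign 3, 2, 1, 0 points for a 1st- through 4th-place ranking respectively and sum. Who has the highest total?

Priya

Kwame: 7·1 + 37·2 + 3·3 + 10·3 + 16·0 + 3·1 + 37·0 + 37·2 = 197
Priya: 7·2 + 37·3 + 3·1 + 10·0 + 16·3 + 3·0 + 37·3 + 37·1 = 324
Hassan: 7·0 + 37·1 + 3·0 + 10·2 + 16·2 + 3·3 + 37·1 + 37·3 = 246
Zara: 7·3 + 37·0 + 3·2 + 10·1 + 16·1 + 3·2 + 37·2 + 37·0 = 133
Priya has the highest Borda score (324).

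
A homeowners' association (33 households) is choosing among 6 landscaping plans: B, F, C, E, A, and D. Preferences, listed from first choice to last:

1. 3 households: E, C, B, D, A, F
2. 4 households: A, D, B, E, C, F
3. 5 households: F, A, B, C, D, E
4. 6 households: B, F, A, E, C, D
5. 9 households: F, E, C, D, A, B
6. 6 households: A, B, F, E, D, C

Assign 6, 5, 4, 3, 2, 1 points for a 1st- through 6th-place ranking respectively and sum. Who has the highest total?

F

B: 3·4 + 4·4 + 5·4 + 6·6 + 9·1 + 6·5 = 123
F: 3·1 + 4·1 + 5·6 + 6·5 + 9·6 + 6·4 = 145
C: 3·5 + 4·2 + 5·3 + 6·2 + 9·4 + 6·1 = 92
E: 3·6 + 4·3 + 5·1 + 6·3 + 9·5 + 6·3 = 116
A: 3·2 + 4·6 + 5·5 + 6·4 + 9·2 + 6·6 = 133
D: 3·3 + 4·5 + 5·2 + 6·1 + 9·3 + 6·2 = 84
F has the highest Borda score (145).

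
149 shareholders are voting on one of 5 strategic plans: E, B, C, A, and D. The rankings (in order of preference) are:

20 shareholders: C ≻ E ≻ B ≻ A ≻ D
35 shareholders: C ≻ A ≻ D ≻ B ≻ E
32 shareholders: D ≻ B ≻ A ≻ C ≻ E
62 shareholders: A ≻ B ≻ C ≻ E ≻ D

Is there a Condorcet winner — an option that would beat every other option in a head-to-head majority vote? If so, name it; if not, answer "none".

A vs E: 129–20 for A.
A vs B: 97–52 for A.
A vs C: 94–55 for A.
A vs D: 117–32 for A.
A beats every other option head-to-head.

A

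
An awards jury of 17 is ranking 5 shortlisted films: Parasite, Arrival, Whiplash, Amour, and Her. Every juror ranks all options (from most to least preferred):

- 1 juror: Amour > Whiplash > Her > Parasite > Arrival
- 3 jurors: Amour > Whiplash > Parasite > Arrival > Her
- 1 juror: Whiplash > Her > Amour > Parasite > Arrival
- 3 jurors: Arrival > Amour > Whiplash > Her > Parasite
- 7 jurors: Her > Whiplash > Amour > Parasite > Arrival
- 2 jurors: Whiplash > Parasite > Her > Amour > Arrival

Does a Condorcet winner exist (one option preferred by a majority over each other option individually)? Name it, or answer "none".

Whiplash

Whiplash vs Parasite: 17–0 for Whiplash.
Whiplash vs Arrival: 14–3 for Whiplash.
Whiplash vs Amour: 10–7 for Whiplash.
Whiplash vs Her: 10–7 for Whiplash.
Whiplash beats every other option head-to-head.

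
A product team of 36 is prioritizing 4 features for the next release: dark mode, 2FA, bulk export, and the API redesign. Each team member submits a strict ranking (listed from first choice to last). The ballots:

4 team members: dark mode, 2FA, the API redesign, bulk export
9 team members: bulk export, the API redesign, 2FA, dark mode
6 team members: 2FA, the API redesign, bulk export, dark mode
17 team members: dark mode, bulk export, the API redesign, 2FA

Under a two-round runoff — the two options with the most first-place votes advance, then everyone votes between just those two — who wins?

Round 1 first-place votes: dark mode 21, 2FA 6, bulk export 9, the API redesign 0.
dark mode and bulk export advance.
Runoff: dark mode is preferred to bulk export by 21 voters; bulk export by 15.
dark mode wins the runoff.

dark mode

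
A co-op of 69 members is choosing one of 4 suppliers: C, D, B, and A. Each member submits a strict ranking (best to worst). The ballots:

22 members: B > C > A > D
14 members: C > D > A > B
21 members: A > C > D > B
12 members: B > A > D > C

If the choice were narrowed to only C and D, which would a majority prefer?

C

Voters preferring C to D: 57; preferring D to C: 12.
C wins the head-to-head.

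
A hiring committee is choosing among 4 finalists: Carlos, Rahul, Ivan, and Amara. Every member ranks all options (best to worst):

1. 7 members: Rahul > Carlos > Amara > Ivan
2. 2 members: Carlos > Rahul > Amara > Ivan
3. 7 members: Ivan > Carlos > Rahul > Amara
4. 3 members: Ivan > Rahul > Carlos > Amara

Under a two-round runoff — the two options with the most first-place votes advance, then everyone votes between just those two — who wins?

Ivan

Round 1 first-place votes: Carlos 2, Rahul 7, Ivan 10, Amara 0.
Ivan and Rahul advance.
Runoff: Ivan is preferred to Rahul by 10 voters; Rahul by 9.
Ivan wins the runoff.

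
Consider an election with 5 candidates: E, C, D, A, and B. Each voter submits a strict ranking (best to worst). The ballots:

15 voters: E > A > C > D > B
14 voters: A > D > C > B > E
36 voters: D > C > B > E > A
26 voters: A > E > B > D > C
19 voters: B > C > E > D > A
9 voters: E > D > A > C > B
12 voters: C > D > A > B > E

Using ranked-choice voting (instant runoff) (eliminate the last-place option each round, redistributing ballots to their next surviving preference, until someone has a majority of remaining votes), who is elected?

E

Round 1: E 24, C 12, D 36, A 40, B 19. Eliminate C.
Round 2: E 24, D 48, A 40, B 19. Eliminate B.
Round 3: E 43, D 48, A 40. Eliminate A.
Round 4: E 69, D 62. E has a majority.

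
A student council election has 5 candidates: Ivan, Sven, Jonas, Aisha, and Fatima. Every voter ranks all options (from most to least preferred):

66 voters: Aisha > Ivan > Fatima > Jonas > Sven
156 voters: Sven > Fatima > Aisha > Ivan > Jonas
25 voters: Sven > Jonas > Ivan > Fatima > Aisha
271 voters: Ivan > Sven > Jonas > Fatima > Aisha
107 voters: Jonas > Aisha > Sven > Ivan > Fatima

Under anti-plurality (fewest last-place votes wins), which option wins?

Ivan

Last-place votes: Ivan 0, Sven 66, Jonas 156, Aisha 296, Fatima 107.
Ivan is ranked last by the fewest voters, so Ivan wins.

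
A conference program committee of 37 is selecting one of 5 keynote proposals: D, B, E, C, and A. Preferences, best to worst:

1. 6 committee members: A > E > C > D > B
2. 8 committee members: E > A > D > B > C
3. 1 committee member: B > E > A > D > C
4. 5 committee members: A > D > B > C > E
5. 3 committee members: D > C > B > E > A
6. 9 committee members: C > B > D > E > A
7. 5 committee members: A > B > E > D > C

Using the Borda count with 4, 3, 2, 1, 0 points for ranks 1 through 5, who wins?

A

D: 6·1 + 8·2 + 1·1 + 5·3 + 3·4 + 9·2 + 5·1 = 73
B: 6·0 + 8·1 + 1·4 + 5·2 + 3·2 + 9·3 + 5·3 = 70
E: 6·3 + 8·4 + 1·3 + 5·0 + 3·1 + 9·1 + 5·2 = 75
C: 6·2 + 8·0 + 1·0 + 5·1 + 3·3 + 9·4 + 5·0 = 62
A: 6·4 + 8·3 + 1·2 + 5·4 + 3·0 + 9·0 + 5·4 = 90
A has the highest Borda score (90).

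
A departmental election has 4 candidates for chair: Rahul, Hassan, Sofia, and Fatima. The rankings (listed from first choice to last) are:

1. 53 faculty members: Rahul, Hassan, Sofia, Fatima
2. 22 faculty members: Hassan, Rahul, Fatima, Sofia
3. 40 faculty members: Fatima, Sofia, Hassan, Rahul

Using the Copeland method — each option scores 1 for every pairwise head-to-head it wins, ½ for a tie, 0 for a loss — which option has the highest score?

Hassan

Rahul: beats Sofia and Fatima; loses to Hassan → score 2.
Hassan: beats Rahul, Sofia, and Fatima → score 3.
Sofia: loses to Rahul, Hassan, and Fatima → score 0.
Fatima: beats Sofia; loses to Rahul and Hassan → score 1.
Hassan has the best pairwise record.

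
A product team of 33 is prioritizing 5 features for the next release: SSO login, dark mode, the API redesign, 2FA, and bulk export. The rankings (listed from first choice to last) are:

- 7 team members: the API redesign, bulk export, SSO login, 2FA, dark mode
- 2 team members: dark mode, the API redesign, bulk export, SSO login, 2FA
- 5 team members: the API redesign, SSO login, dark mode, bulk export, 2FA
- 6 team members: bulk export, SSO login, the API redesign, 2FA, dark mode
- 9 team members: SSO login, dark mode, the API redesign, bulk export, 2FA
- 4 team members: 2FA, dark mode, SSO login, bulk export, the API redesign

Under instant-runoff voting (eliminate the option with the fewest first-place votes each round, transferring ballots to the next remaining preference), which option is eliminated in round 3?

bulk export

Round 1: SSO login 9, dark mode 2, the API redesign 12, 2FA 4, bulk export 6. Eliminate dark mode.
Round 2: SSO login 9, the API redesign 14, 2FA 4, bulk export 6. Eliminate 2FA.
Round 3: SSO login 13, the API redesign 14, bulk export 6. Eliminate bulk export.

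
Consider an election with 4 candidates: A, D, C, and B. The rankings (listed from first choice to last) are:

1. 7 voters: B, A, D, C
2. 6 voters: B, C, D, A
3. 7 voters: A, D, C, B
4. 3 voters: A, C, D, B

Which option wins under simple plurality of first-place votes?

First-place votes: A 10, D 0, C 0, B 13.
B has the most first-place votes.

B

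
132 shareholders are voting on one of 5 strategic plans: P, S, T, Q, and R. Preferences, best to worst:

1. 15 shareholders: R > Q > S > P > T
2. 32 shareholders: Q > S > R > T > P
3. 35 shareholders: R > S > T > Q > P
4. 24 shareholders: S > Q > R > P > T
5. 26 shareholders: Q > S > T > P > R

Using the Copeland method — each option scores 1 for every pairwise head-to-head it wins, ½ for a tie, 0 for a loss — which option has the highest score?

Q

P: loses to S, T, Q, and R → score 0.
S: beats P, T, and R; loses to Q → score 3.
T: beats P; loses to S, Q, and R → score 1.
Q: beats P, S, T, and R → score 4.
R: beats P and T; loses to S and Q → score 2.
Q has the best pairwise record.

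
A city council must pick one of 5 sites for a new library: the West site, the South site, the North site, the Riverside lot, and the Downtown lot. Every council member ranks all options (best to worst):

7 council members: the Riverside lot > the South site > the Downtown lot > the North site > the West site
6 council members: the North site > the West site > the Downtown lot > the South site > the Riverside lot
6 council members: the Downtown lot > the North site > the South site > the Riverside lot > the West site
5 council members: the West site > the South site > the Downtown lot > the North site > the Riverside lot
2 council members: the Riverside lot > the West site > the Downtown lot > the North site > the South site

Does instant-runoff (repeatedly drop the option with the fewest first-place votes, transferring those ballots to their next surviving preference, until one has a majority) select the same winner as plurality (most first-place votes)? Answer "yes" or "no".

Instant-runoff — R1 the West site 5, the South site 0, the North site 6, the Riverside lot 9, the Downtown lot 6 (the South site out); R2 the West site 5, the North site 6, the Riverside lot 9, the Downtown lot 6 (the West site out); R3 the North site 6, the Riverside lot 9, the Downtown lot 11 (the North site out); R4 the Riverside lot 9, the Downtown lot 17 (the Downtown lot winner). Winner: the Downtown lot.
Plurality — first-place votes: the West site 5, the South site 0, the North site 6, the Riverside lot 9, the Downtown lot 6. Winner: the Riverside lot.
The two methods disagree.

no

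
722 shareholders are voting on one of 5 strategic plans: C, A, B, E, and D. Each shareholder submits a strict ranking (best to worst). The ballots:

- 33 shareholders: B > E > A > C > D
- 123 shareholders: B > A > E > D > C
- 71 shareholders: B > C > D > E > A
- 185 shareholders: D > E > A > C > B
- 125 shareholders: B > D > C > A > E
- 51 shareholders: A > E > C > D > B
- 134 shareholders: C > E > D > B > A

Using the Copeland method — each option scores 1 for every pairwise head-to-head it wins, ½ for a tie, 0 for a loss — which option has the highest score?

C: beats B; loses to A, E, and D → score 1.
A: beats C; loses to B, E, and D → score 1.
B: beats A; loses to C, E, and D → score 1.
E: beats C, A, and B; loses to D → score 3.
D: beats C, A, B, and E → score 4.
D has the best pairwise record.

D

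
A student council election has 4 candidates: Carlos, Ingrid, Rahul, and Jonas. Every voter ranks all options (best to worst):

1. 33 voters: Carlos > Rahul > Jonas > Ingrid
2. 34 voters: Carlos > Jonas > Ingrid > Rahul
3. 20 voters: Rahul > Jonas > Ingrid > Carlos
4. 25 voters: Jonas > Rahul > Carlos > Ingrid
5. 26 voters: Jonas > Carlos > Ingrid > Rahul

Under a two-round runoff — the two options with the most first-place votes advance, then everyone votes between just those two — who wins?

Round 1 first-place votes: Carlos 67, Ingrid 0, Rahul 20, Jonas 51.
Carlos and Jonas advance.
Runoff: Carlos is preferred to Jonas by 67 voters; Jonas by 71.
Jonas wins the runoff.

Jonas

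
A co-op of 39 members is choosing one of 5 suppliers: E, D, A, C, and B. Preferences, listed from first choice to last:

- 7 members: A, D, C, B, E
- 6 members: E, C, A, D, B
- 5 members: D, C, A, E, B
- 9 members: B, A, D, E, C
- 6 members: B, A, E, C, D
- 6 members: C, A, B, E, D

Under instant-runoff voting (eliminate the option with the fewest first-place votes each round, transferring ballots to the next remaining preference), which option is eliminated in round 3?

A

Round 1: E 6, D 5, A 7, C 6, B 15. Eliminate D.
Round 2: E 6, A 7, C 11, B 15. Eliminate E.
Round 3: A 7, C 17, B 15. Eliminate A.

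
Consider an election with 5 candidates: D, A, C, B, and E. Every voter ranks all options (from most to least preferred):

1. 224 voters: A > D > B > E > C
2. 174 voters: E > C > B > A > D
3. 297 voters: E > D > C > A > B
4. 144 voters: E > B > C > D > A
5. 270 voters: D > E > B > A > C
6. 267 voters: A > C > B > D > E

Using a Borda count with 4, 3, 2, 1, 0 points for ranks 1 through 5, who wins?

E

D: 224·3 + 174·0 + 297·3 + 144·1 + 270·4 + 267·1 = 3054
A: 224·4 + 174·1 + 297·1 + 144·0 + 270·1 + 267·4 = 2705
C: 224·0 + 174·3 + 297·2 + 144·2 + 270·0 + 267·3 = 2205
B: 224·2 + 174·2 + 297·0 + 144·3 + 270·2 + 267·2 = 2302
E: 224·1 + 174·4 + 297·4 + 144·4 + 270·3 + 267·0 = 3494
E has the highest Borda score (3494).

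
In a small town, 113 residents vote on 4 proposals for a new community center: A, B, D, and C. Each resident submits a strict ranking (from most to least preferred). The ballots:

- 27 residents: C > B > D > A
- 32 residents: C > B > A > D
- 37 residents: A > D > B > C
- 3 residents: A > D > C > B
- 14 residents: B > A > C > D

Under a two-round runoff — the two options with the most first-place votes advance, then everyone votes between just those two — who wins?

C

Round 1 first-place votes: A 40, B 14, D 0, C 59.
C and A advance.
Runoff: C is preferred to A by 59 voters; A by 54.
C wins the runoff.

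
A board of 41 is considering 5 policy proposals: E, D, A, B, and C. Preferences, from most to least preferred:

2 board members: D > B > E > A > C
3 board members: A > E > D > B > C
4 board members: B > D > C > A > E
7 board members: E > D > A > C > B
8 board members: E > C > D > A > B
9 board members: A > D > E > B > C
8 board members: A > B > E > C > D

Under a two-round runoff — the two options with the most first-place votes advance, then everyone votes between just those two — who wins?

A

Round 1 first-place votes: E 15, D 2, A 20, B 4, C 0.
A and E advance.
Runoff: A is preferred to E by 24 voters; E by 17.
A wins the runoff.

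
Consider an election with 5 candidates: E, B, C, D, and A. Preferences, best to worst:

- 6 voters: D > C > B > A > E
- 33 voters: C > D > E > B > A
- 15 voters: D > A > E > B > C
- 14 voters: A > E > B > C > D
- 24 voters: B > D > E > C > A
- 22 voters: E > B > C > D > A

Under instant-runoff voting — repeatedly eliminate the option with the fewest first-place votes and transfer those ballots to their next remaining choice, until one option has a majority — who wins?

Round 1: E 22, B 24, C 33, D 21, A 14. Eliminate A.
Round 2: E 36, B 24, C 33, D 21. Eliminate D.
Round 3: E 51, B 24, C 39. Eliminate B.
Round 4: E 75, C 39. E has a majority.

E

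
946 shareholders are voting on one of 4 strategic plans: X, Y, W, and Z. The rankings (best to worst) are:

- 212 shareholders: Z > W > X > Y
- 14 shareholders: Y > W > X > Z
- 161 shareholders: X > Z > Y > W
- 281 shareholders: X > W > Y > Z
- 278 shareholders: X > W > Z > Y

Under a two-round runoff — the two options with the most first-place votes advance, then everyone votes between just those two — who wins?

Round 1 first-place votes: X 720, Y 14, W 0, Z 212.
X and Z advance.
Runoff: X is preferred to Z by 734 voters; Z by 212.
X wins the runoff.

X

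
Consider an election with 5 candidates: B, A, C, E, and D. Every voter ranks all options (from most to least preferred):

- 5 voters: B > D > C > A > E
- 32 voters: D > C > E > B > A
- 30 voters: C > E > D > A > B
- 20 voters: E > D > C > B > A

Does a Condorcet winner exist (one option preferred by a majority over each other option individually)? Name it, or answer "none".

none

Checking pairwise contests:
C beats B 82–5.
B beats A 57–30.
D beats C 57–30.
C beats E 67–20.
E beats D 50–37.
Every option loses at least one head-to-head, so there is no Condorcet winner.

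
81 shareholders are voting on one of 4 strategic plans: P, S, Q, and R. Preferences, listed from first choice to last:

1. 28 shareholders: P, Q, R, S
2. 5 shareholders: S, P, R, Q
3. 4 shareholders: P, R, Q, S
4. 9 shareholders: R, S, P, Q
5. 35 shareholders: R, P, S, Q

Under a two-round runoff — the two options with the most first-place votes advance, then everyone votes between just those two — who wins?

R

Round 1 first-place votes: P 32, S 5, Q 0, R 44.
R and P advance.
Runoff: R is preferred to P by 44 voters; P by 37.
R wins the runoff.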